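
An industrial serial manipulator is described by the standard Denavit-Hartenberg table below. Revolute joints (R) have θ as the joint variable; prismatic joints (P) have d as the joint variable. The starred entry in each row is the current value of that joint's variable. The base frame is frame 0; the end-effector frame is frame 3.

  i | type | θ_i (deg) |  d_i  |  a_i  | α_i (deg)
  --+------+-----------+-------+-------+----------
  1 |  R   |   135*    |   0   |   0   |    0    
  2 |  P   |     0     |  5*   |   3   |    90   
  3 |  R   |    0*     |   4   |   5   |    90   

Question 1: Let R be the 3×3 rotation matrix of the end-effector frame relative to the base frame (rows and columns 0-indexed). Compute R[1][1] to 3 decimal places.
0.707

End-effector y-axis (col 1 of R) = (0.7071,0.7071,0.0000)
R[1][1] = 0.7071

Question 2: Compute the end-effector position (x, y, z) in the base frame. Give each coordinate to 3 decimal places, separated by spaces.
after link 1: o_1 = (0.0000, 0.0000, 0.0000)
after link 2: o_2 = (-2.1213, 2.1213, 5.0000)
after link 3: o_3 = (-2.8284, 8.4853, 5.0000)

-2.828 8.485 5.000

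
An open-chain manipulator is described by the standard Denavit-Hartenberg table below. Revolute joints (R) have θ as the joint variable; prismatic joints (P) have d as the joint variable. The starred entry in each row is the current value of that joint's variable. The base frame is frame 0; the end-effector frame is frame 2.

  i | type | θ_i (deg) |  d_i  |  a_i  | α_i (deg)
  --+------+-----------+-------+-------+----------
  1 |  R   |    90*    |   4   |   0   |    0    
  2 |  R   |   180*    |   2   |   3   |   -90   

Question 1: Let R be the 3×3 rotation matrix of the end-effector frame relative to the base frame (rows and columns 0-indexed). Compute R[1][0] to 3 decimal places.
-1.000

End-effector x-axis (col 0 of R) = (-0.0000,-1.0000,0.0000)
R[1][0] = -1.0000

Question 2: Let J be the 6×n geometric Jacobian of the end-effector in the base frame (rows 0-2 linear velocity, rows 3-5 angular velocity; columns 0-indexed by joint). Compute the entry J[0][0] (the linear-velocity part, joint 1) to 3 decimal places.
axis z_0 = ẑ; lever o_n−o_0 = (-0.0000,-3.0000,6.0000)
cross product → J_v[:, 0] = (3.0000,-0.0000,0.0000)
J_ω[:, 0] = z_0
entry J[0][0] = 3.0000

3.000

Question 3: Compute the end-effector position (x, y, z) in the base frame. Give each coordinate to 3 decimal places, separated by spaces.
after link 1: o_1 = (0.0000, 0.0000, 4.0000)
after link 2: o_2 = (-0.0000, -3.0000, 6.0000)

-0.000 -3.000 6.000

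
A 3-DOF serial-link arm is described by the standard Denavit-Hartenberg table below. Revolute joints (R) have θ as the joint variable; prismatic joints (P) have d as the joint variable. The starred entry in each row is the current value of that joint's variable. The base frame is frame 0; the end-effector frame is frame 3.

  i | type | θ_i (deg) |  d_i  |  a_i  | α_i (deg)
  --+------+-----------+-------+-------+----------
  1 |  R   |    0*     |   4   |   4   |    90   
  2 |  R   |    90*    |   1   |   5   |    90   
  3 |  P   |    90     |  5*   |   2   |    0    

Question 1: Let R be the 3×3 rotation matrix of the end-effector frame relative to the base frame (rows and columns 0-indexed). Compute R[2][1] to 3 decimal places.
End-effector y-axis (col 1 of R) = (-0.0000,-0.0000,-1.0000)
R[2][1] = -1.0000

-1.000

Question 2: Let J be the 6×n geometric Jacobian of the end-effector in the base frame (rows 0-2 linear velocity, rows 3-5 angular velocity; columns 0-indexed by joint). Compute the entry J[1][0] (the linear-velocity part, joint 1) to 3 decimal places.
9.000

axis z_0 = ẑ; lever o_n−o_0 = (9.0000,-3.0000,9.0000)
cross product → J_v[:, 0] = (3.0000,9.0000,-0.0000)
J_ω[:, 0] = z_0
entry J[1][0] = 9.0000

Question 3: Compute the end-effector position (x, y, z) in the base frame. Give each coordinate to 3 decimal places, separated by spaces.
after link 1: o_1 = (4.0000, 0.0000, 4.0000)
after link 2: o_2 = (4.0000, -1.0000, 9.0000)
after link 3: o_3 = (9.0000, -3.0000, 9.0000)

9.000 -3.000 9.000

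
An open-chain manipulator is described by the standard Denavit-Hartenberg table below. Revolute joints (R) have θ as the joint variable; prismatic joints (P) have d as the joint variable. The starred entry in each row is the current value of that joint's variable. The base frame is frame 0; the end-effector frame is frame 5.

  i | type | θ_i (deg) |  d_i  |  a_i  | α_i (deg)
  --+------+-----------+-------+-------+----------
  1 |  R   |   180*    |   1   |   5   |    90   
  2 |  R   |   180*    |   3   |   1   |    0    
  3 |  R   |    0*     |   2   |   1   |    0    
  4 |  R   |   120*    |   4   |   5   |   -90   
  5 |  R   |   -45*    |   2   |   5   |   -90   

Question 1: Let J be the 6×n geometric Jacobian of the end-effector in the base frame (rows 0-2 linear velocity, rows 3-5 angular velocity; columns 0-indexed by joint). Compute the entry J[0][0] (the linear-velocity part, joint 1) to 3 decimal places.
axis z_0 = ẑ; lever o_n−o_0 = (-8.9998,12.5355,-5.3920)
cross product → J_v[:, 0] = (-12.5355,-8.9998,0.0000)
J_ω[:, 0] = z_0
entry J[0][0] = -12.5355

-12.536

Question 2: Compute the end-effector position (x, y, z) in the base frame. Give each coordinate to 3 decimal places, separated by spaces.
after link 1: o_1 = (-5.0000, 0.0000, 1.0000)
after link 2: o_2 = (-4.0000, 3.0000, 1.0000)
after link 3: o_3 = (-3.0000, 5.0000, 1.0000)
after link 4: o_4 = (-5.5000, 9.0000, -3.3301)
after link 5: o_5 = (-8.9998, 12.5355, -5.3920)

-9.000 12.536 -5.392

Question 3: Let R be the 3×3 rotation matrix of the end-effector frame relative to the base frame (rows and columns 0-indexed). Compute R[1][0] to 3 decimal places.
End-effector x-axis (col 0 of R) = (-0.3536,0.7071,-0.6124)
R[1][0] = 0.7071

0.707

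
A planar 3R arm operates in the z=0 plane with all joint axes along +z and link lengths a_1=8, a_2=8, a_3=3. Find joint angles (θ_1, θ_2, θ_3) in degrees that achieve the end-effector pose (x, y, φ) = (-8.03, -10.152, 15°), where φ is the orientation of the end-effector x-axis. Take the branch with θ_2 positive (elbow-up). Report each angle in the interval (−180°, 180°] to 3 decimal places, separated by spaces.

wrist centre = target − a_3·(cos φ, sin φ) = (-10.9278, -10.9285)
cos θ_2 = (238.8475−8²−8²)/(2·8·8) = 0.8660; θ_2 = 30.0034° (elbow-up)
β = atan2(-10.9285,-10.9278) = -134.9982°; ψ = atan2(4.0004,14.9280) = 15.0017°
θ_1 = β − ψ = -149.9999°
θ_3 = φ − θ_1 − θ_2 = 134.9965° (wrapped to (-180°,180°])

-150.000 30.003 134.997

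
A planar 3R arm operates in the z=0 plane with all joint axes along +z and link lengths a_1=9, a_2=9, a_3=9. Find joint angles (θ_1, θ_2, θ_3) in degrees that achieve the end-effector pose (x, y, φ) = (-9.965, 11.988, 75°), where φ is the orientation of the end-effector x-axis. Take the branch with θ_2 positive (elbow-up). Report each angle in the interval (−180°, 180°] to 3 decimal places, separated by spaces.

119.999 89.998 -134.997

wrist centre = target − a_3·(cos φ, sin φ) = (-12.2944, 3.2947)
cos θ_2 = (162.0064−9²−9²)/(2·9·9) = 0.0000; θ_2 = 89.9977° (elbow-up)
β = atan2(3.2947,-12.2944) = 164.9983°; ψ = atan2(9.0000,9.0004) = 44.9989°
θ_1 = β − ψ = 119.9994°
θ_3 = φ − θ_1 − θ_2 = -134.9971° (wrapped to (-180°,180°])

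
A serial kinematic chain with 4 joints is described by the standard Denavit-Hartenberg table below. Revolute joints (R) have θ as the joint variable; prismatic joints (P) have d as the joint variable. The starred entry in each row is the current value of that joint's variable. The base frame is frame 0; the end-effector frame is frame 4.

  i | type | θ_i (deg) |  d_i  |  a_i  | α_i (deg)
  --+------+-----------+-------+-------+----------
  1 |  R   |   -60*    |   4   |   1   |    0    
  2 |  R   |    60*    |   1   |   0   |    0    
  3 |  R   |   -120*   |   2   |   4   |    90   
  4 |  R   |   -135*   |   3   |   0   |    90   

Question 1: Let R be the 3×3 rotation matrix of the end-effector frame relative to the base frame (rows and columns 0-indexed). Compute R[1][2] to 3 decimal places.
End-effector z-axis (col 2 of R) = (0.3536,0.6124,0.7071)
R[1][2] = 0.6124

0.612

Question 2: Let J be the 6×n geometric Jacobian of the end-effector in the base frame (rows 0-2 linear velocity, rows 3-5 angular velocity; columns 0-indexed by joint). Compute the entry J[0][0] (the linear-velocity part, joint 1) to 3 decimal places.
2.830

axis z_0 = ẑ; lever o_n−o_0 = (-4.0981,-2.8301,7.0000)
cross product → J_v[:, 0] = (2.8301,-4.0981,0.0000)
J_ω[:, 0] = z_0
entry J[0][0] = 2.8301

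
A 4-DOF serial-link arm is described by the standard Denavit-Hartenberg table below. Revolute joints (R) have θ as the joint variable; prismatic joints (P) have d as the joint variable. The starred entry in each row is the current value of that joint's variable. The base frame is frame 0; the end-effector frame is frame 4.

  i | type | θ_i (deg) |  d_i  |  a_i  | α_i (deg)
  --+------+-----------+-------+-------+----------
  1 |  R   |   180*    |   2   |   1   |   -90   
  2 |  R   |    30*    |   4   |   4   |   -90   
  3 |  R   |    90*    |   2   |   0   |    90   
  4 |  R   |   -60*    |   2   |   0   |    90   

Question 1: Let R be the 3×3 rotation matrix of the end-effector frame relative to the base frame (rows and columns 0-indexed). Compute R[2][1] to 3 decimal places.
End-effector y-axis (col 1 of R) = (-0.8660,0.0000,-0.5000)
R[2][1] = -0.5000

-0.500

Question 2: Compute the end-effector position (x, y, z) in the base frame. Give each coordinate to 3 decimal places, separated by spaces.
after link 1: o_1 = (-1.0000, 0.0000, 2.0000)
after link 2: o_2 = (-4.4641, -4.0000, 0.0000)
after link 3: o_3 = (-3.4641, -4.0000, -1.7321)
after link 4: o_4 = (-5.1962, -4.0000, -2.7321)

-5.196 -4.000 -2.732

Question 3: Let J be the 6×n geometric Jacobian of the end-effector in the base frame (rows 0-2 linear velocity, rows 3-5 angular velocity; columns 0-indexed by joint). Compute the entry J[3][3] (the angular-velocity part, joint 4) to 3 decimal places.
-0.866

axis z_3 = (-0.8660,0.0000,-0.5000); lever o_n−o_3 = (-1.7321,0.0000,-1.0000)
cross product → J_v[:, 3] = (-0.0000,0.0000,0.0000)
J_ω[:, 3] = z_3
entry J[3][3] = -0.8660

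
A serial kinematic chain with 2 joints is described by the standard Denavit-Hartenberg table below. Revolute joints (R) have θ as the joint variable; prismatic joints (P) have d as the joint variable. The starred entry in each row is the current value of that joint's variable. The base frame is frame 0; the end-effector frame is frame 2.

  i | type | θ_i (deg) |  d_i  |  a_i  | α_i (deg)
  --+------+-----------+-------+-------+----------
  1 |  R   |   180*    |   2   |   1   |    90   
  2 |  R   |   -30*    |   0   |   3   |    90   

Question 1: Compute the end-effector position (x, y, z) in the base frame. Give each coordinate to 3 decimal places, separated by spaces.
-3.598 0.000 0.500

after link 1: o_1 = (-1.0000, 0.0000, 2.0000)
after link 2: o_2 = (-3.5981, 0.0000, 0.5000)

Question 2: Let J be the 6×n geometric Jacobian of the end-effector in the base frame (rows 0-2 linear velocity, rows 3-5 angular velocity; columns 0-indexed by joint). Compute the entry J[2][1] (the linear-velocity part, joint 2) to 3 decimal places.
2.598

axis z_1 = (0.0000,1.0000,0.0000); lever o_n−o_1 = (-2.5981,0.0000,-1.5000)
cross product → J_v[:, 1] = (-1.5000,0.0000,2.5981)
J_ω[:, 1] = z_1
entry J[2][1] = 2.5981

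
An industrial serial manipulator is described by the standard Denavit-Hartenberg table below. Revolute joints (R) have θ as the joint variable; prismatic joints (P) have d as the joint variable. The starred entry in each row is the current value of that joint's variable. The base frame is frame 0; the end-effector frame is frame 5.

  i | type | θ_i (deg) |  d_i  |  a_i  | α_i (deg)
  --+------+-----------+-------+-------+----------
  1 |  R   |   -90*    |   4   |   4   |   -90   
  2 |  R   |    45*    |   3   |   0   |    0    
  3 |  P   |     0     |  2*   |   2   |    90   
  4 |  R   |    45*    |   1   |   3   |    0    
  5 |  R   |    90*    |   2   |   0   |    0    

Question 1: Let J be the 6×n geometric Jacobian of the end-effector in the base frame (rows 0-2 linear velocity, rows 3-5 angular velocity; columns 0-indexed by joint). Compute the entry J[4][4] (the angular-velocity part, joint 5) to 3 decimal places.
-0.707

axis z_4 = (0.0000,-0.7071,0.7071); lever o_n−o_4 = (0.0000,-1.4142,1.4142)
cross product → J_v[:, 4] = (0.0000,-0.0000,-0.0000)
J_ω[:, 4] = z_4
entry J[4][4] = -0.7071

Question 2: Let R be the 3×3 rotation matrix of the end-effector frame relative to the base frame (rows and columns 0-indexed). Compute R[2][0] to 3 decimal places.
0.500

End-effector x-axis (col 0 of R) = (0.7071,0.5000,0.5000)
R[2][0] = 0.5000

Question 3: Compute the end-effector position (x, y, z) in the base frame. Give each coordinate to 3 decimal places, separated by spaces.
after link 1: o_1 = (0.0000, -4.0000, 4.0000)
after link 2: o_2 = (3.0000, -4.0000, 4.0000)
after link 3: o_3 = (5.0000, -5.4142, 2.5858)
after link 4: o_4 = (7.1213, -7.6213, 1.7929)
after link 5: o_5 = (7.1213, -9.0355, 3.2071)

7.121 -9.036 3.207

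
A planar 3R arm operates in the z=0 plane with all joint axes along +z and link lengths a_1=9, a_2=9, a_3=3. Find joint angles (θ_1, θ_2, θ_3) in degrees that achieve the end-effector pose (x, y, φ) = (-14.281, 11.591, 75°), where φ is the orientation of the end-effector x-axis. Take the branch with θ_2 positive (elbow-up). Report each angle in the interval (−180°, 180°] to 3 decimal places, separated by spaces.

135.002 29.998 -90.000

wrist centre = target − a_3·(cos φ, sin φ) = (-15.0575, 8.6932)
cos θ_2 = (302.2991−9²−9²)/(2·9·9) = 0.8660; θ_2 = 29.9979° (elbow-up)
β = atan2(8.6932,-15.0575) = 150.0006°; ψ = atan2(4.4997,16.7944) = 14.9989°
θ_1 = β − ψ = 135.0017°
θ_3 = φ − θ_1 − θ_2 = -89.9995° (wrapped to (-180°,180°])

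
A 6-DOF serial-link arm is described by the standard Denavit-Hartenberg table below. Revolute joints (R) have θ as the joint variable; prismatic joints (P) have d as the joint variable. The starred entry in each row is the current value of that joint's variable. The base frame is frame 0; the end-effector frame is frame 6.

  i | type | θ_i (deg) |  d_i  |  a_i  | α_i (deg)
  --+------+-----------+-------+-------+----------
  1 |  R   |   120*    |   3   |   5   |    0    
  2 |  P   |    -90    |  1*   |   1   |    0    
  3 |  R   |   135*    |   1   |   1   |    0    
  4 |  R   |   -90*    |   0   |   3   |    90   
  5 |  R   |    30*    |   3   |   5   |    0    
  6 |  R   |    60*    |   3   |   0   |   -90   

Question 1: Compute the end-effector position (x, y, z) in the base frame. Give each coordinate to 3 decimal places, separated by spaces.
after link 1: o_1 = (-2.5000, 4.3301, 3.0000)
after link 2: o_2 = (-1.6340, 4.8301, 4.0000)
after link 3: o_3 = (-2.5999, 5.0889, 5.0000)
after link 4: o_4 = (-1.8234, 7.9867, 5.0000)
after link 5: o_5 = (2.1951, 11.3928, 7.5000)
after link 6: o_6 = (5.0928, 10.6164, 7.5000)

5.093 10.616 7.500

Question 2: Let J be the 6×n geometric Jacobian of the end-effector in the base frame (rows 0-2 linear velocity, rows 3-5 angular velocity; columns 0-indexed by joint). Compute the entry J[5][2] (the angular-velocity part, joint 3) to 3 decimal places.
1.000

axis z_2 = (0.0000,0.0000,1.0000); lever o_n−o_2 = (6.7268,5.7863,3.5000)
cross product → J_v[:, 2] = (-5.7863,6.7268,0.0000)
J_ω[:, 2] = z_2
entry J[5][2] = 1.0000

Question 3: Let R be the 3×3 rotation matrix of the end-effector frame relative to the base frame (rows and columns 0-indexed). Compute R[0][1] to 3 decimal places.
-0.966

End-effector y-axis (col 1 of R) = (-0.9659,0.2588,-0.0000)
R[0][1] = -0.9659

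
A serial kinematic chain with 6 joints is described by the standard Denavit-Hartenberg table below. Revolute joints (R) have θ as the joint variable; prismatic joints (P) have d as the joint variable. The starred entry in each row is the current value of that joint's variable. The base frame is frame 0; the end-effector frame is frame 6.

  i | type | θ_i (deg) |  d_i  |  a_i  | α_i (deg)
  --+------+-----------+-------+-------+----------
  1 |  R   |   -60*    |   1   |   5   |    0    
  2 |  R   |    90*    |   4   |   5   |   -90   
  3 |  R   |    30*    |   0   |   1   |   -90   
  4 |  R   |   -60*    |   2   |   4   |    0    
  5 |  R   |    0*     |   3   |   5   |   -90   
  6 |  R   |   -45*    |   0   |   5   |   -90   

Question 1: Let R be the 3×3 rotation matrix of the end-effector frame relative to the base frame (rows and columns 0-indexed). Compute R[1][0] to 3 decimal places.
0.507

End-effector x-axis (col 0 of R) = (-0.3472,0.5066,-0.7891)
R[1][0] = 0.5066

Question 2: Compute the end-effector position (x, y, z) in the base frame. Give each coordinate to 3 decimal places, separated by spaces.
after link 1: o_1 = (2.5000, -4.3301, 1.0000)
after link 2: o_2 = (6.8301, -1.8301, 5.0000)
after link 3: o_3 = (7.5801, -1.3971, 4.5000)
after link 4: o_4 = (6.4821, 1.9689, 1.7679)
after link 5: o_5 = (4.8929, 6.0514, -2.0801)
after link 6: o_6 = (3.1569, 8.5847, -6.0259)

3.157 8.585 -6.026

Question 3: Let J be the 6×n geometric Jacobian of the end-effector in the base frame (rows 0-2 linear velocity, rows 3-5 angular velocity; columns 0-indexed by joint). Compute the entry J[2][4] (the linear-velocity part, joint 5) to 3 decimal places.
-3.696

axis z_4 = (-0.4330,-0.2500,-0.8660); lever o_n−o_4 = (-3.3251,6.6158,-7.7938)
cross product → J_v[:, 4] = (7.6779,-0.4952,-3.6960)
J_ω[:, 4] = z_4
entry J[2][4] = -3.6960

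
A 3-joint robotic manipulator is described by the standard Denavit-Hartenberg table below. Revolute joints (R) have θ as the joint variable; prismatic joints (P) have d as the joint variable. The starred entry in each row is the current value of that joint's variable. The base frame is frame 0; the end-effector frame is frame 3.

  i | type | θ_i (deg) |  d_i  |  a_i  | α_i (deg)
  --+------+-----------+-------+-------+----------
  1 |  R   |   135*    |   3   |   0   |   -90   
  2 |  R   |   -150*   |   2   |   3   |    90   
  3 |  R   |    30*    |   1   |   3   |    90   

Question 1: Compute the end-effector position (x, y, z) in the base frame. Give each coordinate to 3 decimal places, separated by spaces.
after link 1: o_1 = (0.0000, 0.0000, 3.0000)
after link 2: o_2 = (0.4229, -3.2513, 4.5000)
after link 3: o_3 = (1.3068, -6.2565, 4.9330)

1.307 -6.257 4.933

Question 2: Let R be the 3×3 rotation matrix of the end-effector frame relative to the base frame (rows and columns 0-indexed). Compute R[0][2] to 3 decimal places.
0.919

End-effector z-axis (col 2 of R) = (0.9186,0.3062,0.2500)
R[0][2] = 0.9186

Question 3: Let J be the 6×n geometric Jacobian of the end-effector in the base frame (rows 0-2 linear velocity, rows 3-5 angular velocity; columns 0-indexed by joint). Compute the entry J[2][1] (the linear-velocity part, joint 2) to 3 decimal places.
5.348

axis z_1 = (-0.7071,-0.7071,0.0000); lever o_n−o_1 = (1.3068,-6.2565,1.9330)
cross product → J_v[:, 1] = (-1.3668,1.3668,5.3481)
J_ω[:, 1] = z_1
entry J[2][1] = 5.3481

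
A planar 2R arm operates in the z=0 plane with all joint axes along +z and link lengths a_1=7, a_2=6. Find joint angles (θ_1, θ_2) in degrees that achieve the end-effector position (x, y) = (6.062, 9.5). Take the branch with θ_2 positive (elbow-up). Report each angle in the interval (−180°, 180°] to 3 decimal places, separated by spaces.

30.000 60.002

cos θ_2 = (126.9978−7²−6²)/(2·7·6) = 0.5000; θ_2 = 60.0017° (elbow-up)
β = atan2(9.5000,6.0620) = 57.4578°; ψ = atan2(5.1962,9.9998) = 27.4578°
θ_1 = β − ψ = 30.0000°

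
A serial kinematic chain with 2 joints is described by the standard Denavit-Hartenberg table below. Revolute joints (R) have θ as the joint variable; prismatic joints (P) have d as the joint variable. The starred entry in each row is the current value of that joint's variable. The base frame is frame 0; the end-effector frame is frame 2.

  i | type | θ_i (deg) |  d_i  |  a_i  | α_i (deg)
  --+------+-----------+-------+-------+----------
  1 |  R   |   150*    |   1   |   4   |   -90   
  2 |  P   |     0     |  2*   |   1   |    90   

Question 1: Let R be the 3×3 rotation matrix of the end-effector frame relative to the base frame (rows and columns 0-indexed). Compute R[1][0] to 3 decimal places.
0.500

End-effector x-axis (col 0 of R) = (-0.8660,0.5000,0.0000)
R[1][0] = 0.5000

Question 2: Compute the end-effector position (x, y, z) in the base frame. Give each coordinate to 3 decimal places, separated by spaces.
after link 1: o_1 = (-3.4641, 2.0000, 1.0000)
after link 2: o_2 = (-5.3301, 0.7679, 1.0000)

-5.330 0.768 1.000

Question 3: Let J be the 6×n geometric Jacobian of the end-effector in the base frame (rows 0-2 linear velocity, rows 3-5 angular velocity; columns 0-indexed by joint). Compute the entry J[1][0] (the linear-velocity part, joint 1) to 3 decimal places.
axis z_0 = ẑ; lever o_n−o_0 = (-5.3301,0.7679,1.0000)
cross product → J_v[:, 0] = (-0.7679,-5.3301,0.0000)
J_ω[:, 0] = z_0
entry J[1][0] = -5.3301

-5.330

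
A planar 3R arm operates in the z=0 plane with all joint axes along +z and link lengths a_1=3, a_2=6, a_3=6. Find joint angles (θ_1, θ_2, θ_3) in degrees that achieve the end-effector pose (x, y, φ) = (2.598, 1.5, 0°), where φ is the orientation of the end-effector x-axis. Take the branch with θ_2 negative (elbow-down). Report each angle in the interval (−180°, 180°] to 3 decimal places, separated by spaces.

-77.590 -149.998 -132.412

wrist centre = target − a_3·(cos φ, sin φ) = (-3.4020, 1.5000)
cos θ_2 = (13.8236−3²−6²)/(2·3·6) = -0.8660; θ_2 = -149.9983° (elbow-down)
β = atan2(1.5000,-3.4020) = 156.2065°; ψ = atan2(-3.0001,-2.1961) = -126.2036°
θ_1 = β − ψ = 282.4101°
θ_3 = φ − θ_1 − θ_2 = -132.4117° (wrapped to (-180°,180°])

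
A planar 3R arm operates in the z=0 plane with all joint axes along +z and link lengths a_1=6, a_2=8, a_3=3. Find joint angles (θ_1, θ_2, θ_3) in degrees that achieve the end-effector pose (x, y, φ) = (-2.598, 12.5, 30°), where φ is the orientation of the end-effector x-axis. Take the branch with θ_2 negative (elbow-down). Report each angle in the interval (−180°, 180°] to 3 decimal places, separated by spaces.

wrist centre = target − a_3·(cos φ, sin φ) = (-5.1961, 11.0000)
cos θ_2 = (147.9992−6²−8²)/(2·6·8) = 0.5000; θ_2 = -60.0005° (elbow-down)
β = atan2(11.0000,-5.1961) = 115.2847°; ψ = atan2(-6.9282,9.9999) = -34.7153°
θ_1 = β − ψ = 150.0000°
θ_3 = φ − θ_1 − θ_2 = -59.9995° (wrapped to (-180°,180°])

150.000 -60.001 -59.999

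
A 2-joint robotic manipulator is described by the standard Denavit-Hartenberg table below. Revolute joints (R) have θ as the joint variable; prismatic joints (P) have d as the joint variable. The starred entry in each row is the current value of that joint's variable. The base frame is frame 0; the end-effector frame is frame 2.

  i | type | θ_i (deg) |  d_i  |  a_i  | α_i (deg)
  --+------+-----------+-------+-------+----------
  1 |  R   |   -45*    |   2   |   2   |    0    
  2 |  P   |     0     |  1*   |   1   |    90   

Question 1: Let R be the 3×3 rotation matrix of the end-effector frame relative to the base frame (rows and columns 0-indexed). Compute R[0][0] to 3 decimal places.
0.707

End-effector x-axis (col 0 of R) = (0.7071,-0.7071,0.0000)
R[0][0] = 0.7071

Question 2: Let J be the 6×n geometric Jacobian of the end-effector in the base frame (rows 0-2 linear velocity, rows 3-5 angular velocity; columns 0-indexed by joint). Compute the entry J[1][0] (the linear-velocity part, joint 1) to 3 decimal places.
2.121

axis z_0 = ẑ; lever o_n−o_0 = (2.1213,-2.1213,3.0000)
cross product → J_v[:, 0] = (2.1213,2.1213,-0.0000)
J_ω[:, 0] = z_0
entry J[1][0] = 2.1213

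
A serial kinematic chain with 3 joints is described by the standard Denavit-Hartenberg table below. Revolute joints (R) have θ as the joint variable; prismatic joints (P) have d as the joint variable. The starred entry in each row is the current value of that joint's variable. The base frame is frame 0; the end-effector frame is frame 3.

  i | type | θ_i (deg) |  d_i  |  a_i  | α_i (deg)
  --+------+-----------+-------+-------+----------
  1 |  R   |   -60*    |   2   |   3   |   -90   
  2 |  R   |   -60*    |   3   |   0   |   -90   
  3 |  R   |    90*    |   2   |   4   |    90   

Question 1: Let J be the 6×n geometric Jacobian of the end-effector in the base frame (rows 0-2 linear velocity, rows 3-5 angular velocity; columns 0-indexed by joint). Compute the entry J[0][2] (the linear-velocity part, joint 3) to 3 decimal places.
-1.000

axis z_2 = (0.4330,-0.7500,-0.5000); lever o_n−o_2 = (-2.5981,-3.5000,-1.0000)
cross product → J_v[:, 2] = (-1.0000,1.7321,-3.4641)
J_ω[:, 2] = z_2
entry J[0][2] = -1.0000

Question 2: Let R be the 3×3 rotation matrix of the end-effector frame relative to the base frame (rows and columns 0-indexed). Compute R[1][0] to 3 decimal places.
-0.500

End-effector x-axis (col 0 of R) = (-0.8660,-0.5000,-0.0000)
R[1][0] = -0.5000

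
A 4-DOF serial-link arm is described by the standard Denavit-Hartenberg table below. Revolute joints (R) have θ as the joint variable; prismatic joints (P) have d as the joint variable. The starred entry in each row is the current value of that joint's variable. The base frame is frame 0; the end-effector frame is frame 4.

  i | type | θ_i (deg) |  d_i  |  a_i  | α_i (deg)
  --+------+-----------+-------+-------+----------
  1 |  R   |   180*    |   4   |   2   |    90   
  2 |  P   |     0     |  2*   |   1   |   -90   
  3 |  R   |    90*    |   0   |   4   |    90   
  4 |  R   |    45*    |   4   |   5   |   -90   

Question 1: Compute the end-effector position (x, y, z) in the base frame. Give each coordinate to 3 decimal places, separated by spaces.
after link 1: o_1 = (-2.0000, 0.0000, 4.0000)
after link 2: o_2 = (-3.0000, 2.0000, 4.0000)
after link 3: o_3 = (-3.0000, -2.0000, 4.0000)
after link 4: o_4 = (-7.0000, -5.5355, 7.5355)

-7.000 -5.536 7.536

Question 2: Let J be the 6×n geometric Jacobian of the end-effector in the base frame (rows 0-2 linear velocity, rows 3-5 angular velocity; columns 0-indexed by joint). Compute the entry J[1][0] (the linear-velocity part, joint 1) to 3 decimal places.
-7.000

axis z_0 = ẑ; lever o_n−o_0 = (-7.0000,-5.5355,7.5355)
cross product → J_v[:, 0] = (5.5355,-7.0000,0.0000)
J_ω[:, 0] = z_0
entry J[1][0] = -7.0000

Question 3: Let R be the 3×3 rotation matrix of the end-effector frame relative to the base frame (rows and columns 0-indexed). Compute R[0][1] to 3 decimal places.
End-effector y-axis (col 1 of R) = (1.0000,-0.0000,-0.0000)
R[0][1] = 1.0000

1.000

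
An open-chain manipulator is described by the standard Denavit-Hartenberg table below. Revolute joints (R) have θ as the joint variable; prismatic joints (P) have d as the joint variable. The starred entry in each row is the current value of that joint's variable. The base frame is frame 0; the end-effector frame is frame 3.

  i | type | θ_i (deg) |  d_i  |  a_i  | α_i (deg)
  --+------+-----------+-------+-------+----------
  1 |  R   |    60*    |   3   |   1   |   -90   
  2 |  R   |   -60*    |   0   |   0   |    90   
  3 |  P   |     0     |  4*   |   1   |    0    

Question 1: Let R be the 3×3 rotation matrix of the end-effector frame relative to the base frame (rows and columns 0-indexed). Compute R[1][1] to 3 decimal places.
End-effector y-axis (col 1 of R) = (-0.8660,0.5000,0.0000)
R[1][1] = 0.5000

0.500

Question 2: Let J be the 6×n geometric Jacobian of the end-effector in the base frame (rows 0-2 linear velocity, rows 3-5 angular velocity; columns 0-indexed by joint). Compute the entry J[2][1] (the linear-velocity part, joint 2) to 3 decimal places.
axis z_1 = (-0.8660,0.5000,0.0000); lever o_n−o_1 = (-1.4821,-2.5670,2.8660)
cross product → J_v[:, 1] = (1.4330,2.4821,2.9641)
J_ω[:, 1] = z_1
entry J[2][1] = 2.9641

2.964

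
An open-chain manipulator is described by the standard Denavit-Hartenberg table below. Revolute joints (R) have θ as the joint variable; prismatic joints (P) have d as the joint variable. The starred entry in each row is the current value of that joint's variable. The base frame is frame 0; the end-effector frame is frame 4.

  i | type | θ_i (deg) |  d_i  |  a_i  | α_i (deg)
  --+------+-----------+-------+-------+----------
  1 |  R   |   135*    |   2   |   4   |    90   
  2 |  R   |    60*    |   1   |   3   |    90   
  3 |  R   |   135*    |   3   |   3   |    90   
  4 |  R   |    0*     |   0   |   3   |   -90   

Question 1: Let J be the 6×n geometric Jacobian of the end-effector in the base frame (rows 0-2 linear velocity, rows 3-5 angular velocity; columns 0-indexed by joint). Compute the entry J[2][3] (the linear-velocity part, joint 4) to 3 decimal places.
-1.500

axis z_3 = (0.2500,0.7500,0.6124); lever o_n−o_3 = (2.2500,0.7500,-1.8371)
cross product → J_v[:, 3] = (-1.8371,1.8371,-1.5000)
J_ω[:, 3] = z_3
entry J[2][3] = -1.5000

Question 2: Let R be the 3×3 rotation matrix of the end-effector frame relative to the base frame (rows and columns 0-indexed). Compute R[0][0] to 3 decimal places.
End-effector x-axis (col 0 of R) = (0.7500,0.2500,-0.6124)
R[0][0] = 0.7500

0.750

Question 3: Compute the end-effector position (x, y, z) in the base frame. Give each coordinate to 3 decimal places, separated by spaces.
after link 1: o_1 = (-2.8284, 2.8284, 2.0000)
after link 2: o_2 = (-3.1820, 4.5962, 4.5981)
after link 3: o_3 = (-2.7691, 7.1833, 1.2610)
after link 4: o_4 = (-0.5191, 7.9333, -0.5762)

-0.519 7.933 -0.576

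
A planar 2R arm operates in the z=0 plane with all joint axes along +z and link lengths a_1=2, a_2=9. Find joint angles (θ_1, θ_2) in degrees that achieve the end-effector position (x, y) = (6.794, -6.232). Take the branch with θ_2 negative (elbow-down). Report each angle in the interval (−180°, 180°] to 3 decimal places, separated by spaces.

cos θ_2 = (84.9963−2²−9²)/(2·2·9) = -0.0001; θ_2 = -90.0060° (elbow-down)
β = atan2(-6.2320,6.7940) = -42.5295°; ψ = atan2(-9.0000,1.9991) = -77.4769°
θ_1 = β − ψ = 34.9473°

34.947 -90.006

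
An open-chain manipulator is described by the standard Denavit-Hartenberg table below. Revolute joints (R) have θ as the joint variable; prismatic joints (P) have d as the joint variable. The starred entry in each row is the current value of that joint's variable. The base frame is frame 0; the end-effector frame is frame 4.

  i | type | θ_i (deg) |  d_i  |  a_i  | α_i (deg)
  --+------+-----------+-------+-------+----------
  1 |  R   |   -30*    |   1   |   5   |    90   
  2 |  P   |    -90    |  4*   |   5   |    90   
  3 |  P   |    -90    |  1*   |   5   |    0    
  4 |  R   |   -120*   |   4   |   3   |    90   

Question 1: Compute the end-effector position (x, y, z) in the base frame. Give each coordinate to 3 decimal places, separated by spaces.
-0.250 -0.433 -1.402

after link 1: o_1 = (4.3301, -2.5000, 1.0000)
after link 2: o_2 = (2.3301, -5.9641, -4.0000)
after link 3: o_3 = (3.9641, -1.1340, -4.0000)
after link 4: o_4 = (-0.2500, -0.4330, -1.4019)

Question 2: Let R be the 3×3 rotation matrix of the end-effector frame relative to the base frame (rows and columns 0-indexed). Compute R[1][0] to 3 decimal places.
-0.433

End-effector x-axis (col 0 of R) = (-0.2500,-0.4330,0.8660)
R[1][0] = -0.4330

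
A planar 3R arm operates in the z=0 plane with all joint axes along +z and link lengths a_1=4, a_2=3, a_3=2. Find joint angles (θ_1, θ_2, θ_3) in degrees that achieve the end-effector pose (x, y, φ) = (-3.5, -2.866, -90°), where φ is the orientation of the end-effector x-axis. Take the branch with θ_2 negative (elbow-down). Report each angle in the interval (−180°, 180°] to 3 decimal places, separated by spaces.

wrist centre = target − a_3·(cos φ, sin φ) = (-3.5000, -0.8660)
cos θ_2 = (13.0000−4²−3²)/(2·4·3) = -0.5000; θ_2 = -120.0001° (elbow-down)
β = atan2(-0.8660,-3.5000) = -166.1025°; ψ = atan2(-2.5981,2.5000) = -46.1021°
θ_1 = β − ψ = -120.0004°
θ_3 = φ − θ_1 − θ_2 = 150.0005° (wrapped to (-180°,180°])

-120.000 -120.000 150.000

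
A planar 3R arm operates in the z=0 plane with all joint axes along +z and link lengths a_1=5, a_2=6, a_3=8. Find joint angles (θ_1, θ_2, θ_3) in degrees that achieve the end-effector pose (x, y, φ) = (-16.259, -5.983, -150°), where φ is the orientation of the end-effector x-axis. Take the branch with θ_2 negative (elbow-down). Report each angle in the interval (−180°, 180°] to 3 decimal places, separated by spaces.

wrist centre = target − a_3·(cos φ, sin φ) = (-9.3308, -1.9830)
cos θ_2 = (90.9961−5²−6²)/(2·5·6) = 0.4999; θ_2 = -60.0043° (elbow-down)
β = atan2(-1.9830,-9.3308) = -168.0019°; ψ = atan2(-5.1964,7.9996) = -33.0069°
θ_1 = β − ψ = -134.9950°
θ_3 = φ − θ_1 − θ_2 = 44.9993° (wrapped to (-180°,180°])

-134.995 -60.004 44.999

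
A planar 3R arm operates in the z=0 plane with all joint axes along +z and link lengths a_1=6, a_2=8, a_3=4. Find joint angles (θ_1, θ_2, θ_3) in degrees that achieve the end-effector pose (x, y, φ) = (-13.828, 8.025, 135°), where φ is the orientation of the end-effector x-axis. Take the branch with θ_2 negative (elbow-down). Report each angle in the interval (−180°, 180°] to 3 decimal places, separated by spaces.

wrist centre = target − a_3·(cos φ, sin φ) = (-10.9996, 5.1966)
cos θ_2 = (147.9950−6²−8²)/(2·6·8) = 0.4999; θ_2 = -60.0035° (elbow-down)
β = atan2(5.1966,-10.9996) = 154.7124°; ψ = atan2(-6.9284,9.9996) = -34.7171°
θ_1 = β − ψ = 189.4294°
θ_3 = φ − θ_1 − θ_2 = 5.5740° (wrapped to (-180°,180°])

-170.571 -60.003 5.574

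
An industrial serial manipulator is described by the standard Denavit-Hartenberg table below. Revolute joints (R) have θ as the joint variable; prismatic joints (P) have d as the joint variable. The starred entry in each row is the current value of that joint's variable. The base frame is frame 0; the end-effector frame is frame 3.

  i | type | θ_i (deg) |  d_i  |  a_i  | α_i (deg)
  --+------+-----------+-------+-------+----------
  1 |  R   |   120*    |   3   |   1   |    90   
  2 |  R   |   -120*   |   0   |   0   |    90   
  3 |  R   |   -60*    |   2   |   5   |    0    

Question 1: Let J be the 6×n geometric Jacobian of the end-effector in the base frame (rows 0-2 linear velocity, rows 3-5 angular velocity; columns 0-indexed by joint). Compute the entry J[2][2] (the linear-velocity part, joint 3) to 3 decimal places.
-3.750

axis z_2 = (0.4330,-0.7500,0.5000); lever o_n−o_2 = (-2.2590,-4.7476,-1.1651)
cross product → J_v[:, 2] = (3.2476,-0.6250,-3.7500)
J_ω[:, 2] = z_2
entry J[2][2] = -3.7500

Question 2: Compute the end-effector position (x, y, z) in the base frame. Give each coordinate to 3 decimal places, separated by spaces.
-2.759 -3.882 1.835

after link 1: o_1 = (-0.5000, 0.8660, 3.0000)
after link 2: o_2 = (-0.5000, 0.8660, 3.0000)
after link 3: o_3 = (-2.7590, -3.8816, 1.8349)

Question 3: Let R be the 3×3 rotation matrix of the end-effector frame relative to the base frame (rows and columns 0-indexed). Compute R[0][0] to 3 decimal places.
-0.625

End-effector x-axis (col 0 of R) = (-0.6250,-0.6495,-0.4330)
R[0][0] = -0.6250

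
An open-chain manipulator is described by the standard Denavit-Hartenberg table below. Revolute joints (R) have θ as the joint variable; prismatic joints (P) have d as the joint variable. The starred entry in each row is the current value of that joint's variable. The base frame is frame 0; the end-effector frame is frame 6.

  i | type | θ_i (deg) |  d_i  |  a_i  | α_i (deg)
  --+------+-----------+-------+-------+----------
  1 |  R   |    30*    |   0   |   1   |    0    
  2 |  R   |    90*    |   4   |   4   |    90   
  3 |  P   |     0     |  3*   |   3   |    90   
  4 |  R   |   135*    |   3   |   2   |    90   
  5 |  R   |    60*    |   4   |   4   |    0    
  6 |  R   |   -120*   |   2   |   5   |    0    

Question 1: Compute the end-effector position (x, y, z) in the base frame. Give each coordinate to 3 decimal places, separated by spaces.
after link 1: o_1 = (0.8660, 0.5000, 0.0000)
after link 2: o_2 = (-1.1340, 3.9641, 4.0000)
after link 3: o_3 = (-0.0359, 8.0622, 4.0000)
after link 4: o_4 = (1.8960, 7.5445, 1.0000)
after link 5: o_5 = (4.8631, 10.8906, -2.4641)
after link 6: o_6 = (7.7955, 12.1754, 1.8660)

7.796 12.175 1.866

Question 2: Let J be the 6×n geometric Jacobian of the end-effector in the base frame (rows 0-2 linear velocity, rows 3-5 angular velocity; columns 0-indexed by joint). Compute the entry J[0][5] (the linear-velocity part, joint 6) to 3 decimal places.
4.183

axis z_5 = (0.2588,0.9659,0.0000); lever o_n−o_5 = (2.9325,1.2848,4.3301)
cross product → J_v[:, 5] = (4.1826,-1.1207,-2.5000)
J_ω[:, 5] = z_5
entry J[0][5] = 4.1826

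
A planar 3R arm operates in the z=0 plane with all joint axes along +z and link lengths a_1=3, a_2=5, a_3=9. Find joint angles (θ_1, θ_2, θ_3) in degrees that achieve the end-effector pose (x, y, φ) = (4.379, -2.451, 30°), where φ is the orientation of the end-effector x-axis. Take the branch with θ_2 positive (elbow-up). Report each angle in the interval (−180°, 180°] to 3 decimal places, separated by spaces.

-135.000 30.002 134.998

wrist centre = target − a_3·(cos φ, sin φ) = (-3.4152, -6.9510)
cos θ_2 = (59.9802−3²−5²)/(2·3·5) = 0.8660; θ_2 = 30.0022° (elbow-up)
β = atan2(-6.9510,-3.4152) = -116.1662°; ψ = atan2(2.5002,7.3300) = 18.8338°
θ_1 = β − ψ = -135.0000°
θ_3 = φ − θ_1 − θ_2 = 134.9978° (wrapped to (-180°,180°])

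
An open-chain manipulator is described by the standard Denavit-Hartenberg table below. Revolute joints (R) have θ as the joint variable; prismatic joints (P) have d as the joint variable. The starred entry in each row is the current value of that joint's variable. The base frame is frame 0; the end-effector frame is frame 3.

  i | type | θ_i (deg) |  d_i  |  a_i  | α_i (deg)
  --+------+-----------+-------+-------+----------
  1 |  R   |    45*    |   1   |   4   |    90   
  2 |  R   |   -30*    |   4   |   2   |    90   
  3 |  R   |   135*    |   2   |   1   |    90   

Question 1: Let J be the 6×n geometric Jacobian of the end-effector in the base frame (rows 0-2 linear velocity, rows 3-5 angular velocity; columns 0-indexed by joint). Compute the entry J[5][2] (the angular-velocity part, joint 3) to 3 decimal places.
-0.866

axis z_2 = (-0.3536,-0.3536,-0.8660); lever o_n−o_2 = (-0.6401,-1.6401,-1.3785)
cross product → J_v[:, 2] = (-0.9330,0.0670,0.3536)
J_ω[:, 2] = z_2
entry J[5][2] = -0.8660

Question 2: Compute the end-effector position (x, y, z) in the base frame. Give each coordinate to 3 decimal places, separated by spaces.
6.241 -0.415 -1.378

after link 1: o_1 = (2.8284, 2.8284, 1.0000)
after link 2: o_2 = (6.8816, 1.2247, 0.0000)
after link 3: o_3 = (6.2415, -0.4154, -1.3785)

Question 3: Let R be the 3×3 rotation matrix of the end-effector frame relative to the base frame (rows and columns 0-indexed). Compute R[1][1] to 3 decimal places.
End-effector y-axis (col 1 of R) = (-0.3536,-0.3536,-0.8660)
R[1][1] = -0.3536

-0.354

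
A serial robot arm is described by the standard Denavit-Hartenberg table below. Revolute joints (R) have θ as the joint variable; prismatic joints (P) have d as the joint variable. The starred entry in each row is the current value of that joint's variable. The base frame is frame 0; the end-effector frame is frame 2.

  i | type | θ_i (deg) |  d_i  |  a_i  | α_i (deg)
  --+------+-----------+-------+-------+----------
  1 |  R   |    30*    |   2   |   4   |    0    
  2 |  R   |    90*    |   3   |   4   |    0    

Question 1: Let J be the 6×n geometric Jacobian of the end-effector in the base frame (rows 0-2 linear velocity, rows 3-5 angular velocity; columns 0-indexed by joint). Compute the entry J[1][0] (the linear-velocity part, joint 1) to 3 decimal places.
1.464

axis z_0 = ẑ; lever o_n−o_0 = (1.4641,5.4641,5.0000)
cross product → J_v[:, 0] = (-5.4641,1.4641,0.0000)
J_ω[:, 0] = z_0
entry J[1][0] = 1.4641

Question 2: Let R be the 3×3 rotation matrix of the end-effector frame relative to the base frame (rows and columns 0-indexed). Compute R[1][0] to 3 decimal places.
End-effector x-axis (col 0 of R) = (-0.5000,0.8660,0.0000)
R[1][0] = 0.8660

0.866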